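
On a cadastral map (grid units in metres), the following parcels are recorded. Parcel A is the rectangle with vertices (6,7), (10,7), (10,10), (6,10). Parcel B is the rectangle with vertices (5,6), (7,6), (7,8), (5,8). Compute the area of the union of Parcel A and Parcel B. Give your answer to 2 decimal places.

By inclusion–exclusion:
Individual areas: |Parcel A| = 12, |Parcel B| = 4.
|Parcel A∩Parcel B|: x∈[6,7], y∈[7,8] → 1·1 = 1.
|Parcel A ∪ Parcel B| = 16 − 1 = 15.00.

15.00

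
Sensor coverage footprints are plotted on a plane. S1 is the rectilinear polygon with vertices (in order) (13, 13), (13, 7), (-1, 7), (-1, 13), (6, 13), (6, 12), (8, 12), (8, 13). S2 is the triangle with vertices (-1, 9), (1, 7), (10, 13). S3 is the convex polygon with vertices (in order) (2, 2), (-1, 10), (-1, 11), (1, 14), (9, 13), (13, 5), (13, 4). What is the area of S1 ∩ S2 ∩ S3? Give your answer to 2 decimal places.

14.67

The intersection is the polygon with vertices (8,12.273), (9.154,12.692), (9.25,12.5), (1,7), (-0.4,8.4), (-0.67,9.12), (7.25,12), (8,12).
By the shoelace formula its area is 14.67.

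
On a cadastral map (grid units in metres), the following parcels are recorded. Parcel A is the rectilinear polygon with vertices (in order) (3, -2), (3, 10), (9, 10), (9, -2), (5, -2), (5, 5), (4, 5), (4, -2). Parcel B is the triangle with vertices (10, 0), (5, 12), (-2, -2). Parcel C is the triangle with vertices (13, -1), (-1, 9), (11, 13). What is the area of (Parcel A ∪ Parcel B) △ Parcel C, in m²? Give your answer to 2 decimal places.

108.80

|Parcel A ∪ Parcel B| = 96.95.
|(Parcel A ∪ Parcel B) ∩ Parcel C| = 38.0732.
|(Parcel A ∪ Parcel B) △ Parcel C| = 96.95 + 88 − 76.1463 = 108.80.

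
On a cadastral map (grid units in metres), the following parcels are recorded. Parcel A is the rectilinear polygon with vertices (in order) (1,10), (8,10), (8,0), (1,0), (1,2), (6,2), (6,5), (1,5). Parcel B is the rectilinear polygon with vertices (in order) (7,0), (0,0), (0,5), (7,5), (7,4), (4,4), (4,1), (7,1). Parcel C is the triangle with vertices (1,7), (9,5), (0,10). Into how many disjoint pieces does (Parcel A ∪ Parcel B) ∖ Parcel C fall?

2

(Parcel A ∪ Parcel B) ∖ Parcel C splits into 2 disjoint pieces (area 17.5, area 43.875).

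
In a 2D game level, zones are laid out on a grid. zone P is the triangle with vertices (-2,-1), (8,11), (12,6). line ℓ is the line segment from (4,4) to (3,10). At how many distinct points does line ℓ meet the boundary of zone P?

1

The segment meets the boundary at (3.694,5.833).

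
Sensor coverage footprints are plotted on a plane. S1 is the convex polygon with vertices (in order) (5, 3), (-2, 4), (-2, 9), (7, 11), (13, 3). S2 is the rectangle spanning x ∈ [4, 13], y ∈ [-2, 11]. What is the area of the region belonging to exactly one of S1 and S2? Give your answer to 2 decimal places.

106.64

|S1| = 83.5, |S2| = 117, |S1∩S2| = 46.9286.
|S1 △ S2| = |S1| + |S2| − 2·|S1∩S2| = 83.5 + 117 − 93.8571 = 106.64.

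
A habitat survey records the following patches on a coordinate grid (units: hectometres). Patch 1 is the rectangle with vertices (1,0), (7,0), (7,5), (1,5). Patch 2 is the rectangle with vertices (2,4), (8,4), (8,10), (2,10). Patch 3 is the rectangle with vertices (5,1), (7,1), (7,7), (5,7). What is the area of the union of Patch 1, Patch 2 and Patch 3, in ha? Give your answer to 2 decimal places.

By inclusion–exclusion:
Individual areas: |Patch 1| = 30, |Patch 2| = 36, |Patch 3| = 12.
|Patch 1∩Patch 2|: x∈[2,7], y∈[4,5] → 5·1 = 5.
|Patch 1∩Patch 3|: x∈[5,7], y∈[1,5] → 2·4 = 8.
|Patch 2∩Patch 3|: x∈[5,7], y∈[4,7] → 2·3 = 6.
|Patch 1∩Patch 2∩Patch 3| = 2.
|Patch 1 ∪ Patch 2 ∪ Patch 3| = 78 − 19 + 2 = 61.00.

61.00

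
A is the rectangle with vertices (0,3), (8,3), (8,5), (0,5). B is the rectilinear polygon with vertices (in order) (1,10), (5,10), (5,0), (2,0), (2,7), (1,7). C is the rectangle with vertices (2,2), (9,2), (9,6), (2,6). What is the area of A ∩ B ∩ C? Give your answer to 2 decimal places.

6.00

The intersection is the polygon with vertices (5,3), (2,3), (2,5), (5,5).
By the shoelace formula its area is 6.00.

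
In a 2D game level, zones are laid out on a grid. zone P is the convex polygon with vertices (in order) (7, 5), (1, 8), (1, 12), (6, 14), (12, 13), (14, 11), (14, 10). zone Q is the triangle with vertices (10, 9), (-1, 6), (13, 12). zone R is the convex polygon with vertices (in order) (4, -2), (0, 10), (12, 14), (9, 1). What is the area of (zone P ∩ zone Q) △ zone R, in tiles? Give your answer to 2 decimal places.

|zone P ∩ zone Q| = 11.0226.
|(zone P ∩ zone Q) ∩ zone R| = 10.1421.
|(zone P ∩ zone Q) △ zone R| = 11.0226 + 108 − 20.2843 = 98.74.

98.74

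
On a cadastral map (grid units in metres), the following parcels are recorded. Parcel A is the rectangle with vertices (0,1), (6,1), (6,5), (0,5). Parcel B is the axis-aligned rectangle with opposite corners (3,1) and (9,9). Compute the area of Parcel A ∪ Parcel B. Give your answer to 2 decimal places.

60.00

By inclusion–exclusion:
Individual areas: |Parcel A| = 24, |Parcel B| = 48.
|Parcel A∩Parcel B|: x∈[3,6], y∈[1,5] → 3·4 = 12.
|Parcel A ∪ Parcel B| = 72 − 12 = 60.00.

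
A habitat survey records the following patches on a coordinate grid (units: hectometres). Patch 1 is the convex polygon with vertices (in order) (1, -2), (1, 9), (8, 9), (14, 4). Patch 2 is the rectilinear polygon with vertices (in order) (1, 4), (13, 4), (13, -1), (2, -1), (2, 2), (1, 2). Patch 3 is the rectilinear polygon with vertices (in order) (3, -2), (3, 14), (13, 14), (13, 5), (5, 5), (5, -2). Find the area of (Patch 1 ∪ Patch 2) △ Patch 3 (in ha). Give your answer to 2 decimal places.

132.10

|Patch 1 ∪ Patch 2| = 111.3141.
|(Patch 1 ∪ Patch 2) ∩ Patch 3| = 41.6064.
|(Patch 1 ∪ Patch 2) △ Patch 3| = 111.3141 + 104 − 83.2128 = 132.10.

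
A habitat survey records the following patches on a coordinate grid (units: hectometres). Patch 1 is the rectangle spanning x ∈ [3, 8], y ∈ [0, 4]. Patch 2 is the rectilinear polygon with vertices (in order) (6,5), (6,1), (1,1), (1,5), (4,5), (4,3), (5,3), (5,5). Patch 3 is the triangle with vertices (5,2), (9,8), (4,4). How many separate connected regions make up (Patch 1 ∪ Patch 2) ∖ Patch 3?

2

(Patch 1 ∪ Patch 2) ∖ Patch 3 splits into 2 disjoint pieces (area 26.6667, area 0.025).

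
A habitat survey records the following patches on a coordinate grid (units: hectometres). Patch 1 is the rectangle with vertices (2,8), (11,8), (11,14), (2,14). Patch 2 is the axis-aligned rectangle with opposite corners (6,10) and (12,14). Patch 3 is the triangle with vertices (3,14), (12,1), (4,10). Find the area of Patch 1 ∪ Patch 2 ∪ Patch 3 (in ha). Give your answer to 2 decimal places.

62.82

By inclusion–exclusion:
Individual areas: |Patch 1| = 54, |Patch 2| = 24, |Patch 3| = 11.5.
|Patch 1∩Patch 2|: x∈[6,11], y∈[10,14] → 5·4 = 20.
|Patch 1∩Patch 3| = 6.6838.
|Patch 2∩Patch 3| = 0.
|Patch 1∩Patch 2∩Patch 3| = 0.
|Patch 1 ∪ Patch 2 ∪ Patch 3| = 89.5 − 26.6838 + 0 = 62.82.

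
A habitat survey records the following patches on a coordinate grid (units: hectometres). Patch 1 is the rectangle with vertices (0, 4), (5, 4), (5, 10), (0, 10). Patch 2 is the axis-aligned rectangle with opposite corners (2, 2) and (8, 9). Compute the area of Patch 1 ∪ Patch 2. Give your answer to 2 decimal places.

57.00

By inclusion–exclusion:
Individual areas: |Patch 1| = 30, |Patch 2| = 42.
|Patch 1∩Patch 2|: x∈[2,5], y∈[4,9] → 3·5 = 15.
|Patch 1 ∪ Patch 2| = 72 − 15 = 57.00.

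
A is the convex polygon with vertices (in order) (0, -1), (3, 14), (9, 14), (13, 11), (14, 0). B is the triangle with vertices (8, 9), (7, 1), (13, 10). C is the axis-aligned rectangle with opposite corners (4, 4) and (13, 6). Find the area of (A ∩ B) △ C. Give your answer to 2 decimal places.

28.83

|A ∩ B| = 19.5.
|(A ∩ B) ∩ C| = 4.3333.
|(A ∩ B) △ C| = 19.5 + 18 − 8.6667 = 28.83.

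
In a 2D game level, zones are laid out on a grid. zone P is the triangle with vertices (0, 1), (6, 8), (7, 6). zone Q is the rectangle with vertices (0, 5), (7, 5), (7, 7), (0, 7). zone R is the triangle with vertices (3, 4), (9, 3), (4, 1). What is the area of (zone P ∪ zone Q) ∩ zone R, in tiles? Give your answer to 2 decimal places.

The region (zone P ∪ zone Q) ∩ zone R is the polygon with vertices (3.231,3.308), (3,4), (3.973,3.838).
By the shoelace formula its area is 0.32.

0.32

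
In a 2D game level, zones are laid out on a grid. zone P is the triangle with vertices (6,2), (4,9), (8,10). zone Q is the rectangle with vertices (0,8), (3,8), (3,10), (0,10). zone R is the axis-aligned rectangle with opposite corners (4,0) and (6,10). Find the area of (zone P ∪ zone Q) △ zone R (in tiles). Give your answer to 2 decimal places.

26.00

|zone P ∪ zone Q| = 21.
|(zone P ∪ zone Q) ∩ zone R| = 7.5.
|(zone P ∪ zone Q) △ zone R| = 21 + 20 − 15 = 26.00.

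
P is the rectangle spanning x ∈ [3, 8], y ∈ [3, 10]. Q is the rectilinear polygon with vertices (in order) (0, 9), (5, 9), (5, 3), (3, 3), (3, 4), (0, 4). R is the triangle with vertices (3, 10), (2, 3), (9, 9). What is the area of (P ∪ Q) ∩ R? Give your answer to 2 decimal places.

20.42

The region (P ∪ Q) ∩ R is the polygon with vertices (8,8.143), (3,3.857), (3,4), (2.143,4), (2.857,9), (3,9), (3,10), (8,9.167).
By the shoelace formula its area is 20.42.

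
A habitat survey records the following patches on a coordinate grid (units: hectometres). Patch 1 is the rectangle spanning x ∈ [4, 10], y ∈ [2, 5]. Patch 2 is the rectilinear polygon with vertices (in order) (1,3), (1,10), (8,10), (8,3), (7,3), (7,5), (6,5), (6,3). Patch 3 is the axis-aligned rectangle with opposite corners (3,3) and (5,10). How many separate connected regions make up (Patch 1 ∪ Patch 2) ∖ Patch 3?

(Patch 1 ∪ Patch 2) ∖ Patch 3 splits into 2 disjoint pieces (area 31, area 14).

2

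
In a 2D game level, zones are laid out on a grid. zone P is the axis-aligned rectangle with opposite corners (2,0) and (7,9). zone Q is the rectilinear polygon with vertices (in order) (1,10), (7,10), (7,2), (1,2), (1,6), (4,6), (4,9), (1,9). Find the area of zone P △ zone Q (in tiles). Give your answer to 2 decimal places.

26.00

|zone P| = 45, |zone Q| = 39, |zone P∩zone Q| = 29.
|zone P △ zone Q| = |zone P| + |zone Q| − 2·|zone P∩zone Q| = 45 + 39 − 58 = 26.00.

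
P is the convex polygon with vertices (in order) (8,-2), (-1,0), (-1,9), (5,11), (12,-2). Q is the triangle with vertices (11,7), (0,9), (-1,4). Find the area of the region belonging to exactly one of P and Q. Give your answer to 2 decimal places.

86.24

|P| = 108.5, |Q| = 28.5, |P∩Q| = 25.3795.
|P △ Q| = |P| + |Q| − 2·|P∩Q| = 108.5 + 28.5 − 50.759 = 86.24.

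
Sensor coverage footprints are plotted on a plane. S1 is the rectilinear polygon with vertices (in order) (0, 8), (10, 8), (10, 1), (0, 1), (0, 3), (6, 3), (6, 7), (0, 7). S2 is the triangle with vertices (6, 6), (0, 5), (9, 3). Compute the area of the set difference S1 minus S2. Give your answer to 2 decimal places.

|S1| = 46, |S1∩S2| = 3.5.
|S1 ∖ S2| = |S1| − |S1∩S2| = 46 − 3.5 = 42.50.

42.50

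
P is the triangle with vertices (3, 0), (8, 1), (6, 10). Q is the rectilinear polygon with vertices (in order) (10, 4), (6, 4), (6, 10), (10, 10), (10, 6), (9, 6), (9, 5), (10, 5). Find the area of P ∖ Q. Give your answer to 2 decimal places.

19.50

|P| = 23.5, |P∩Q| = 4.
|P ∖ Q| = |P| − |P∩Q| = 23.5 − 4 = 19.50.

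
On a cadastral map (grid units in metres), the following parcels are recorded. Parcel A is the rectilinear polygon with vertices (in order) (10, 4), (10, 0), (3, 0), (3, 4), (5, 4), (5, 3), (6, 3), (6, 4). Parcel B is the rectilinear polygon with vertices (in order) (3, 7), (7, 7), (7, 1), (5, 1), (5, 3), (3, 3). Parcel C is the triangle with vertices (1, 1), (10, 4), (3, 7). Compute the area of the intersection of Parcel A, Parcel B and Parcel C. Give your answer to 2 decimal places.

3.67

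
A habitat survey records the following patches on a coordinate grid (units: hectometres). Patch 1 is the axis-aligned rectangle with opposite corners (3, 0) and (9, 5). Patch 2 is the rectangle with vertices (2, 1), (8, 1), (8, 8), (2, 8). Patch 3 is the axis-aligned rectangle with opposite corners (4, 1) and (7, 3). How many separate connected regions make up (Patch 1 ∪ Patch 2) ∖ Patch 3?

1

(Patch 1 ∪ Patch 2) ∖ Patch 3 is a single connected region.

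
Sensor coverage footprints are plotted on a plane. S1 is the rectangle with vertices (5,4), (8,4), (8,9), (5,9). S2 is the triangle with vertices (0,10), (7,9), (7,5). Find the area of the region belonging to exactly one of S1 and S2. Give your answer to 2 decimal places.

15.86

|S1| = 15, |S2| = 14, |S1∩S2| = 6.5714.
|S1 △ S2| = |S1| + |S2| − 2·|S1∩S2| = 15 + 14 − 13.1429 = 15.86.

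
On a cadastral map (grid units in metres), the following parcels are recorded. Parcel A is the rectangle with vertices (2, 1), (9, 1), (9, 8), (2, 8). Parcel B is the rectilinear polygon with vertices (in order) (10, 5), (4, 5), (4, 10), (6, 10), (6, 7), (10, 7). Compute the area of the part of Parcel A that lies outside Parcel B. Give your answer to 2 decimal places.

37.00

|Parcel A| = 49, |Parcel A∩Parcel B| = 12.
|Parcel A ∖ Parcel B| = |Parcel A| − |Parcel A∩Parcel B| = 49 − 12 = 37.00.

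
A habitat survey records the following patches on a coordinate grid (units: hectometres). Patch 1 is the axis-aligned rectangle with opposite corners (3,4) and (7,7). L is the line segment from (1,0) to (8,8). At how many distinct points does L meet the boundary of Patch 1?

2

The segment meets the boundary at (7,6.857), (4.5,4).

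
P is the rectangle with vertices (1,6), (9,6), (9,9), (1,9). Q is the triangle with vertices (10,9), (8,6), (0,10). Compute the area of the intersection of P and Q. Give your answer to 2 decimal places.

11.25

The intersection is the polygon with vertices (9,9), (9,7.5), (8,6), (2,9).
By the shoelace formula its area is 11.25.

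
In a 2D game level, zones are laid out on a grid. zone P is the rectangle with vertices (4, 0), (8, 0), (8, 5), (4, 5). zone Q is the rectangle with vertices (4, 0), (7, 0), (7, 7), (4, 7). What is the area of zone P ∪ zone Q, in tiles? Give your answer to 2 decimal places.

26.00

By inclusion–exclusion:
Individual areas: |zone P| = 20, |zone Q| = 21.
|zone P∩zone Q|: x∈[4,7], y∈[0,5] → 3·5 = 15.
|zone P ∪ zone Q| = 41 − 15 = 26.00.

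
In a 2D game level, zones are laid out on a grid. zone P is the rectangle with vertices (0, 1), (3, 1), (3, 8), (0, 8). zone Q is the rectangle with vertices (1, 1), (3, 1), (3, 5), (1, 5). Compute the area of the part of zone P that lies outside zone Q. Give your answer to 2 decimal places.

|zone P∩zone Q|: x∈[1,3], y∈[1,5] → 2·4 = 8.
|zone P| = 21.
|zone P ∖ zone Q| = |zone P| − |zone P∩zone Q| = 21 − 8 = 13.00.

13.00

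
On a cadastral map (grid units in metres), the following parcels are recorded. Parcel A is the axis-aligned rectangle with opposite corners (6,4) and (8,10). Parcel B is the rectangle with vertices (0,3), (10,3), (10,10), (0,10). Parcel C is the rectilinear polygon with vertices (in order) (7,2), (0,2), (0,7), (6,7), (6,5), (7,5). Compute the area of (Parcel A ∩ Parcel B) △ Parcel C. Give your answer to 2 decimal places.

|Parcel A ∩ Parcel B| = 12.
|(Parcel A ∩ Parcel B) ∩ Parcel C| = 1.
|(Parcel A ∩ Parcel B) △ Parcel C| = 12 + 33 − 2 = 43.00.

43.00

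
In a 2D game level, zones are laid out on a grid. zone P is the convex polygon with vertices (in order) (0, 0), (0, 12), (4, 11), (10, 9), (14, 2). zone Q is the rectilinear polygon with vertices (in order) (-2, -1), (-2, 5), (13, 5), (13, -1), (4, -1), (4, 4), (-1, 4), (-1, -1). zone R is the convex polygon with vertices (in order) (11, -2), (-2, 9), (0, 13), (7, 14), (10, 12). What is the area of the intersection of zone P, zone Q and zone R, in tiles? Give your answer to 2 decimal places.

21.20

The intersection is the polygon with vertices (10.5,5), (10.748,1.535), (7.389,1.056), (4,3.923), (4,4), (3.909,4), (2.727,5).
By the shoelace formula its area is 21.20.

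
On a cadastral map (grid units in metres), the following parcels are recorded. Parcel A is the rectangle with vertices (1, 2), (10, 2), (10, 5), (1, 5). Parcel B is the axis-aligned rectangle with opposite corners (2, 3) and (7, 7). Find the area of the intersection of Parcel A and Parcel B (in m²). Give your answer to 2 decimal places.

|Parcel A∩Parcel B|: x∈[2,7], y∈[3,5] → 5·2 = 10.

10.00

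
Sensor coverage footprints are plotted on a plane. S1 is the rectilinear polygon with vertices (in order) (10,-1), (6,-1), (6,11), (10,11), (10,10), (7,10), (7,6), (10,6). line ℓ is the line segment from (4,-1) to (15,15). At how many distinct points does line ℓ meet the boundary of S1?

2

The segment meets the boundary at (8.812,6), (6,1.909).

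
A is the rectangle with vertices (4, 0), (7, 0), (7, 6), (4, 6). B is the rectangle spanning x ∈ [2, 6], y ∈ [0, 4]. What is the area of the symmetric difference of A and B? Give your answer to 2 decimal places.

|A∩B|: x∈[4,6], y∈[0,4] → 2·4 = 8.
|A △ B| = |A| + |B| − 2·|A∩B| = 18 + 16 − 16 = 18.00.

18.00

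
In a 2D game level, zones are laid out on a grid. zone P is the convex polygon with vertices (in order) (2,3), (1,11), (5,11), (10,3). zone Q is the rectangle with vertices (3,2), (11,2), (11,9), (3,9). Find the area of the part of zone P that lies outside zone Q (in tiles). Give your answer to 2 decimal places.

|zone P| = 48, |zone P∩zone Q| = 30.75.
|zone P ∖ zone Q| = |zone P| − |zone P∩zone Q| = 48 − 30.75 = 17.25.

17.25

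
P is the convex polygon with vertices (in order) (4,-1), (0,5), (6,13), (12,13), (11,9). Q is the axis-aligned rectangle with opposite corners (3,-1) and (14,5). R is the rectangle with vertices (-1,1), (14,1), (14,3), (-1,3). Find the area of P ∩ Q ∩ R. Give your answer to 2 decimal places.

6.20

The intersection is the polygon with vertices (3,3), (6.8,3), (5.4,1), (3,1).
By the shoelace formula its area is 6.20.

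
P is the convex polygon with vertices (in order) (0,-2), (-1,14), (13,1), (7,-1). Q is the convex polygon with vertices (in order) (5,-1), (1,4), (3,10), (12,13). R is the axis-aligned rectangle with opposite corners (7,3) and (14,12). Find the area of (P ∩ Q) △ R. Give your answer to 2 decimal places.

100.50

|P ∩ Q| = 41.8596.
|(P ∩ Q) ∩ R| = 2.1777.
|(P ∩ Q) △ R| = 41.8596 + 63 − 4.3554 = 100.50.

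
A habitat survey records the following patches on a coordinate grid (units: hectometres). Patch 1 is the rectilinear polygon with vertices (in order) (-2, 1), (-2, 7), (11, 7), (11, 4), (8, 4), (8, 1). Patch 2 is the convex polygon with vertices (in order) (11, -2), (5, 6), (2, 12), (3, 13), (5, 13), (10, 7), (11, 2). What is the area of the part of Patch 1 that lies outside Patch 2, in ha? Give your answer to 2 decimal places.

|Patch 1| = 69, |Patch 1∩Patch 2| = 16.15.
|Patch 1 ∖ Patch 2| = |Patch 1| − |Patch 1∩Patch 2| = 69 − 16.15 = 52.85.

52.85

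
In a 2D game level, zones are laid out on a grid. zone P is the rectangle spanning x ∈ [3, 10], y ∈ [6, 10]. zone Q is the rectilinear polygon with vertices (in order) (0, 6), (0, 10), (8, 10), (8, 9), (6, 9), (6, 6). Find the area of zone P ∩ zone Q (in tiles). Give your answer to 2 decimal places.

14.00

The intersection is the polygon with vertices (8,10), (8,9), (6,9), (6,6), (3,6), (3,10).
By the shoelace formula its area is 14.00.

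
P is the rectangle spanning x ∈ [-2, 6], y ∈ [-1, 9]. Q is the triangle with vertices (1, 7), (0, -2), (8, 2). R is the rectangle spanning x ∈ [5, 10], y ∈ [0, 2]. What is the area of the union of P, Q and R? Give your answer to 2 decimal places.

By inclusion–exclusion:
Individual areas: |P| = 80, |Q| = 34, |R| = 10.
|P∩Q| = 30.627.
|P∩R|: x∈[5,6], y∈[0,2] → 1·2 = 2.
|Q∩R| = 2.25.
|P∩Q∩R| = 1.25.
|P ∪ Q ∪ R| = 124 − 34.877 + 1.25 = 90.37.

90.37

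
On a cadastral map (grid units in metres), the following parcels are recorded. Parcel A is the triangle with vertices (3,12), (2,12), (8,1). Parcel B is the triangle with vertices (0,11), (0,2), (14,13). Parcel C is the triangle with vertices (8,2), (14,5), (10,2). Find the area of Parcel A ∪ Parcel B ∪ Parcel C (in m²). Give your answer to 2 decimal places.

67.83

By inclusion–exclusion:
Individual areas: |Parcel A| = 5.5, |Parcel B| = 63, |Parcel C| = 3.
|Parcel A∩Parcel B| = 3.672.
|Parcel A∩Parcel C| = 0.
|Parcel B∩Parcel C| = 0.
|Parcel A∩Parcel B∩Parcel C| = 0.
|Parcel A ∪ Parcel B ∪ Parcel C| = 71.5 − 3.672 + 0 = 67.83.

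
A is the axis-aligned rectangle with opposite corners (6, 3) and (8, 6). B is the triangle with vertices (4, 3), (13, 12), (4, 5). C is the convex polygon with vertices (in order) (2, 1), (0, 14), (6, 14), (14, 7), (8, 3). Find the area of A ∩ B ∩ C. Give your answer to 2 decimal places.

0.50

The intersection is the polygon with vertices (7,6), (6,5), (6,6).
By the shoelace formula its area is 0.50.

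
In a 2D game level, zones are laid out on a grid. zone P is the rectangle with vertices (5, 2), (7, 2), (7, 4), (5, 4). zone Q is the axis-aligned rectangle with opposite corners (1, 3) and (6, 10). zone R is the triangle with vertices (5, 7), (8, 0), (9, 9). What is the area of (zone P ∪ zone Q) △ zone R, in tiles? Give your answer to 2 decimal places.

|zone P ∪ zone Q| = 38.
|(zone P ∪ zone Q) ∩ zone R| = 2.0119.
|(zone P ∪ zone Q) △ zone R| = 38 + 17 − 4.0238 = 50.98.

50.98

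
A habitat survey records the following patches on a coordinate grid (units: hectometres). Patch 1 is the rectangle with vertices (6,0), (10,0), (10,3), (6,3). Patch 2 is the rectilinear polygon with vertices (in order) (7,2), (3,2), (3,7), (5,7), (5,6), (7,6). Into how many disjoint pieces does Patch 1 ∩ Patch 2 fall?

1

Patch 1 ∩ Patch 2 is a single connected region.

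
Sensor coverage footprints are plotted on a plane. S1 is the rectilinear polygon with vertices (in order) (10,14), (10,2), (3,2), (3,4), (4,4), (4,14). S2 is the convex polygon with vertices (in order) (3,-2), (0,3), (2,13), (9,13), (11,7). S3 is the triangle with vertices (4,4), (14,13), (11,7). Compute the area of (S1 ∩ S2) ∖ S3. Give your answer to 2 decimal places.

51.34

|S1 ∩ S2| = 59.8264.
|(S1 ∩ S2) ∩ S3| = 8.4857.
|(S1 ∩ S2) ∖ S3| = 59.8264 − 8.4857 = 51.34.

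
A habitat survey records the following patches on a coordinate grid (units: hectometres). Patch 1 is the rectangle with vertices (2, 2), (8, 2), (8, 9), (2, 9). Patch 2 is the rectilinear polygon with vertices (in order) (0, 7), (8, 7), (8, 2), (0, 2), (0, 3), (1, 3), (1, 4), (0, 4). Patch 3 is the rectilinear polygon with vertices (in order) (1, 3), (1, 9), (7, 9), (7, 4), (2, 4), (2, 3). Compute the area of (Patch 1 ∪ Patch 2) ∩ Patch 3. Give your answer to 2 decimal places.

29.00

|Patch 1 ∪ Patch 2| = 51.
|(Patch 1 ∪ Patch 2) ∩ Patch 3| = 29.00.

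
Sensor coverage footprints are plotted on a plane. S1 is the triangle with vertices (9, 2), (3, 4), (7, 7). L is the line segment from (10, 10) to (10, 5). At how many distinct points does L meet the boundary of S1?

The segment lies entirely outside S1 and never meets its boundary.

0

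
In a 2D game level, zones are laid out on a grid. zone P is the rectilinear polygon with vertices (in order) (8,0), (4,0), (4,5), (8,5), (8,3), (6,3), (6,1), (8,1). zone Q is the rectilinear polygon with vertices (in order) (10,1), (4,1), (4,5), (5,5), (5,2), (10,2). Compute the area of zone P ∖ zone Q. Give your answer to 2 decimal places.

|zone P| = 16, |zone P∩zone Q| = 5.
|zone P ∖ zone Q| = |zone P| − |zone P∩zone Q| = 16 − 5 = 11.00.

11.00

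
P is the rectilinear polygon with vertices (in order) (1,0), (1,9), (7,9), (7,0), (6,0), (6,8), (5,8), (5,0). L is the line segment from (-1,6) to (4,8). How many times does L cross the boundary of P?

1

The segment meets the boundary at (1,6.8).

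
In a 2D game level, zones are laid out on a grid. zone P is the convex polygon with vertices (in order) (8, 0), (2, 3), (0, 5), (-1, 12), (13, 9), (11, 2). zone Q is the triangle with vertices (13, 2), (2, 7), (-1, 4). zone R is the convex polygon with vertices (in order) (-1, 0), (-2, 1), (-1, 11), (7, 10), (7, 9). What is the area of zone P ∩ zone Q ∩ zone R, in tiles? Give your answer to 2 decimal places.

7.95

The intersection is the polygon with vertices (2,7), (4.295,5.957), (2.155,3.549), (1.333,3.667), (0,5).
By the shoelace formula its area is 7.95.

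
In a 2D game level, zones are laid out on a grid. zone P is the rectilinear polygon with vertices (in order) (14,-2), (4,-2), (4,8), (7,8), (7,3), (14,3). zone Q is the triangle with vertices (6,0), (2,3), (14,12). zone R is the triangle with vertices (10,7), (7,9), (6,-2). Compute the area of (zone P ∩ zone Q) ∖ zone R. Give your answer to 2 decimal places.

|zone P ∩ zone Q| = 15.375.
|(zone P ∩ zone Q) ∩ zone R| = 3.4636.
|(zone P ∩ zone Q) ∖ zone R| = 15.375 − 3.4636 = 11.91.

11.91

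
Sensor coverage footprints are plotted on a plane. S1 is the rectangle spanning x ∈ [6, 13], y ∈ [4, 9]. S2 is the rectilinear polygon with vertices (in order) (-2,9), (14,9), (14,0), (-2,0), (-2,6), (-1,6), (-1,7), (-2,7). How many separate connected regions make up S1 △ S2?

1

S1 △ S2 is a single connected region.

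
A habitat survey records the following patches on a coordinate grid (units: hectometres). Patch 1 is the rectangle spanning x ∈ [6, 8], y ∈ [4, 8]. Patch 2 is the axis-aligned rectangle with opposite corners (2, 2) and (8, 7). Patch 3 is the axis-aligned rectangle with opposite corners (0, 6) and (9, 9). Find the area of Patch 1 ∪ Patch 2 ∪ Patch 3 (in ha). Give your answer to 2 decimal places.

By inclusion–exclusion:
Individual areas: |Patch 1| = 8, |Patch 2| = 30, |Patch 3| = 27.
|Patch 1∩Patch 2|: x∈[6,8], y∈[4,7] → 2·3 = 6.
|Patch 1∩Patch 3|: x∈[6,8], y∈[6,8] → 2·2 = 4.
|Patch 2∩Patch 3|: x∈[2,8], y∈[6,7] → 6·1 = 6.
|Patch 1∩Patch 2∩Patch 3| = 2.
|Patch 1 ∪ Patch 2 ∪ Patch 3| = 65 − 16 + 2 = 51.00.

51.00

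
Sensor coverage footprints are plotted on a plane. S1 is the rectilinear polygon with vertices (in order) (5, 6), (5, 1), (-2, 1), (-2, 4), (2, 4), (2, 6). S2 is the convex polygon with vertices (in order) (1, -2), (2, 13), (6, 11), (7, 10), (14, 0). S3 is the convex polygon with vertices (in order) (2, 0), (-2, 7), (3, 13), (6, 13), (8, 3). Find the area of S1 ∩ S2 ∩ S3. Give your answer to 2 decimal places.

16.81

The intersection is the polygon with vertices (1.429,1), (1.224,1.358), (1.4,4), (2,4), (2,6), (5,6), (5,1.5), (4,1).
By the shoelace formula its area is 16.81.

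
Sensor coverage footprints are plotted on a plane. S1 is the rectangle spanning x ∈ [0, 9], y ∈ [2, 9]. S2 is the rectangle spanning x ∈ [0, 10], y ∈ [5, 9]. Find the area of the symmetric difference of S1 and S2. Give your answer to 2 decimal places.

31.00

|S1∩S2|: x∈[0,9], y∈[5,9] → 9·4 = 36.
|S1 △ S2| = |S1| + |S2| − 2·|S1∩S2| = 63 + 40 − 72 = 31.00.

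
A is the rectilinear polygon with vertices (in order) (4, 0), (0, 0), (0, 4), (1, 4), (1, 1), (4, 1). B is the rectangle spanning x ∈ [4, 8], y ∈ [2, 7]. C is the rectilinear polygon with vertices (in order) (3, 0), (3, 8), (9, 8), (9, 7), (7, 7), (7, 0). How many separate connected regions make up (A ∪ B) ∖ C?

(A ∪ B) ∖ C splits into 2 disjoint pieces (area 6, area 5).

2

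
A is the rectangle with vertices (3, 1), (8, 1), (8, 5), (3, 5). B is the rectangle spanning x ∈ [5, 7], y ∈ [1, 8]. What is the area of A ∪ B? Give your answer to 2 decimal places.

26.00

By inclusion–exclusion:
Individual areas: |A| = 20, |B| = 14.
|A∩B|: x∈[5,7], y∈[1,5] → 2·4 = 8.
|A ∪ B| = 34 − 8 = 26.00.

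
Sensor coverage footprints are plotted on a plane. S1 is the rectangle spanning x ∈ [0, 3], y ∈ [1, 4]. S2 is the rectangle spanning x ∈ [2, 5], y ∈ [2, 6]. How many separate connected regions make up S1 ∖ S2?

S1 ∖ S2 is a single connected region.

1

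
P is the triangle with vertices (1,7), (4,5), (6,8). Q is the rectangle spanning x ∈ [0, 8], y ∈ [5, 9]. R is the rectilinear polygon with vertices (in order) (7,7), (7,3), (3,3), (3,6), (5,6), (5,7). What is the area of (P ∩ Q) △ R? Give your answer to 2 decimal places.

|P ∩ Q| = 6.5.
|(P ∩ Q) ∩ R| = 1.0833.
|(P ∩ Q) △ R| = 6.5 + 14 − 2.1667 = 18.33.

18.33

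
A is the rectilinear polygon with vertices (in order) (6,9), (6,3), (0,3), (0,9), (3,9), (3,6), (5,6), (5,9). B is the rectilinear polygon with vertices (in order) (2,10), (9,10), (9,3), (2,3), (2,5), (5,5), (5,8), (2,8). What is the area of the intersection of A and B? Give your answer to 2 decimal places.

13.00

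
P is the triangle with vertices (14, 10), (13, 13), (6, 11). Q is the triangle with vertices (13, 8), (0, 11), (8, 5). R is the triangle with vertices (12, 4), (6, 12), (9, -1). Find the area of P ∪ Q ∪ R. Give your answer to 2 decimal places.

56.82

By inclusion–exclusion:
Individual areas: |P| = 11.5, |Q| = 27, |R| = 27.
|P∩Q| = 0.
|P∩R| = 0.0944.
|Q∩R| = 8.583.
|P∩Q∩R| = 0.
|P ∪ Q ∪ R| = 65.5 − 8.6774 + 0 = 56.82.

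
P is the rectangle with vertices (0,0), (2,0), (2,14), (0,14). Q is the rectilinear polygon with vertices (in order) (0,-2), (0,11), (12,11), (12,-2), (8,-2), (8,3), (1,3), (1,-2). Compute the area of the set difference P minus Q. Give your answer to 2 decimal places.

|P| = 28, |P∩Q| = 19.
|P ∖ Q| = |P| − |P∩Q| = 28 − 19 = 9.00.

9.00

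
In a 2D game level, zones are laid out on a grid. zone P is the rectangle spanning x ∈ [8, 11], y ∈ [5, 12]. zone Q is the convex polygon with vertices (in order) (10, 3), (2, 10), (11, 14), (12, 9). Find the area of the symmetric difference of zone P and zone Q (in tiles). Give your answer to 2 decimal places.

|zone P| = 21, |zone Q| = 55.5, |zone P∩zone Q| = 20.8333.
|zone P △ zone Q| = |zone P| + |zone Q| − 2·|zone P∩zone Q| = 21 + 55.5 − 41.6667 = 34.83.

34.83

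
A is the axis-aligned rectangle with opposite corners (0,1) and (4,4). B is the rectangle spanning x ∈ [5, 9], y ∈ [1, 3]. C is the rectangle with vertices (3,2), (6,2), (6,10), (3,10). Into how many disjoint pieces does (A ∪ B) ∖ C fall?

2

(A ∪ B) ∖ C splits into 2 disjoint pieces (area 10, area 7).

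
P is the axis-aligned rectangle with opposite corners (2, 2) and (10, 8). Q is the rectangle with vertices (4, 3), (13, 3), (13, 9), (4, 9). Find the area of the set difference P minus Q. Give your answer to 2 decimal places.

|P∩Q|: x∈[4,10], y∈[3,8] → 6·5 = 30.
|P| = 48.
|P ∖ Q| = |P| − |P∩Q| = 48 − 30 = 18.00.

18.00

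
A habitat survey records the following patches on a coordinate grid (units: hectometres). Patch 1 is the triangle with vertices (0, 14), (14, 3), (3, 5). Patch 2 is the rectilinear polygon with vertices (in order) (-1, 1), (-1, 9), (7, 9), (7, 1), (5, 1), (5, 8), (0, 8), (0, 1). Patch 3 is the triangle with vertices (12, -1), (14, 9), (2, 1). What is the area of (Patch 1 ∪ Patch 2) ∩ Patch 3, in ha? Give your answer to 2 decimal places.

13.79

The region (Patch 1 ∪ Patch 2) ∩ Patch 3 is the polygon with vertices (12.963,3.815), (12.842,3.211), (7,4.273), (7,1), (5,1), (5,3), (9.869,6.246).
By the shoelace formula its area is 13.79.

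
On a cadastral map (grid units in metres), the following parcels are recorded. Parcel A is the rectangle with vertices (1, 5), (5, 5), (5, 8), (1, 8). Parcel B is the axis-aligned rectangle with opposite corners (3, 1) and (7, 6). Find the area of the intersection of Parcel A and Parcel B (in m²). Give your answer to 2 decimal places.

2.00

|Parcel A∩Parcel B|: x∈[3,5], y∈[5,6] → 2·1 = 2.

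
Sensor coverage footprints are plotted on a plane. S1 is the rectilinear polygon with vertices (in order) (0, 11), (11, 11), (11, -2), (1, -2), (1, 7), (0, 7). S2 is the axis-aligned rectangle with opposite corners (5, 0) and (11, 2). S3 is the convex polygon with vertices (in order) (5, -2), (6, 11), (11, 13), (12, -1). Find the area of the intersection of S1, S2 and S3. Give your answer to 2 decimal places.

11.54

The intersection is the polygon with vertices (5.154,0), (5.308,2), (11,2), (11,0).
By the shoelace formula its area is 11.54.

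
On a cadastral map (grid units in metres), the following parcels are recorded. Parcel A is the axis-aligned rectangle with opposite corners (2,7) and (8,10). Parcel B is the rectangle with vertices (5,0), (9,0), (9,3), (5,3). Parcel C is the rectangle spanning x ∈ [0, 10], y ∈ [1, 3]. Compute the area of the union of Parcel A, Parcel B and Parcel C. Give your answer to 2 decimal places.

By inclusion–exclusion:
Individual areas: |Parcel A| = 18, |Parcel B| = 12, |Parcel C| = 20.
|Parcel A∩Parcel B| = 0 (no overlap).
|Parcel A∩Parcel C| = 0 (no overlap).
|Parcel B∩Parcel C|: x∈[5,9], y∈[1,3] → 4·2 = 8.
|Parcel A∩Parcel B∩Parcel C| = 0.
|Parcel A ∪ Parcel B ∪ Parcel C| = 50 − 8 + 0 = 42.00.

42.00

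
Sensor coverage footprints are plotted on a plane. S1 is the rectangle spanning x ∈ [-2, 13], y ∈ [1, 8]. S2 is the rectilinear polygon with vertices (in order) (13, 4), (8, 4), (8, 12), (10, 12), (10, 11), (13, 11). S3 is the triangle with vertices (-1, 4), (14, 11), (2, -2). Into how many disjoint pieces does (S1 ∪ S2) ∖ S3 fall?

(S1 ∪ S2) ∖ S3 splits into 3 disjoint pieces (area 36.6955, area 26.3929, area 10.1667).

3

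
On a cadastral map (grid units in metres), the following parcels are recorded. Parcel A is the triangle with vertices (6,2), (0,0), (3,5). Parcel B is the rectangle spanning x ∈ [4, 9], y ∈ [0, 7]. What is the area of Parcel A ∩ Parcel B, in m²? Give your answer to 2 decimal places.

The intersection is the polygon with vertices (4,1.333), (4,4), (6,2).
By the shoelace formula its area is 2.67.

2.67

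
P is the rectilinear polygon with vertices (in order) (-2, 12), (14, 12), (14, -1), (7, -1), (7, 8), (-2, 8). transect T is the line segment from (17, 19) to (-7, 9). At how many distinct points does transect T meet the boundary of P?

The segment meets the boundary at (-2,11.083), (0.2,12).

2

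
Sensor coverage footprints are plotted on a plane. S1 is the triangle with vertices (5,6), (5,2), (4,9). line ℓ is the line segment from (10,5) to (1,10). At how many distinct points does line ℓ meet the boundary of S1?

2

The segment meets the boundary at (4.103,8.276), (4.273,8.182).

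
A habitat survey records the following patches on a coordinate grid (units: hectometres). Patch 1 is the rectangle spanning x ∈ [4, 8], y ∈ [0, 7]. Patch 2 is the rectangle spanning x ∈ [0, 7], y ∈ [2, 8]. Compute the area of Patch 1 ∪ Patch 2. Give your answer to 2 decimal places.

55.00

By inclusion–exclusion:
Individual areas: |Patch 1| = 28, |Patch 2| = 42.
|Patch 1∩Patch 2|: x∈[4,7], y∈[2,7] → 3·5 = 15.
|Patch 1 ∪ Patch 2| = 70 − 15 = 55.00.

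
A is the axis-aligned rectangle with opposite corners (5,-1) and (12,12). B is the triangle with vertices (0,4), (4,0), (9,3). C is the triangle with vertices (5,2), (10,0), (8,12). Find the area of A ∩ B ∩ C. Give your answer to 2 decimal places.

4.41

The intersection is the polygon with vertices (9,3), (6.4,1.44), (5,2), (5.419,3.398).
By the shoelace formula its area is 4.41.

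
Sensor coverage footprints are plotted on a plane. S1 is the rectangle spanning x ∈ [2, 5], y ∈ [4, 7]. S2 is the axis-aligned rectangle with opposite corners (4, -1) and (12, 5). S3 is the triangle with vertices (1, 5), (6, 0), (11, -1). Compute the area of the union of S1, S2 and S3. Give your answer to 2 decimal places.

57.67

By inclusion–exclusion:
Individual areas: |S1| = 9, |S2| = 48, |S3| = 10.
|S1∩S2|: x∈[4,5], y∈[4,5] → 1·1 = 1.
|S1∩S3| = 0.1333.
|S2∩S3| = 8.2.
|S1∩S2∩S3| = 0.
|S1 ∪ S2 ∪ S3| = 67 − 9.3333 + 0 = 57.67.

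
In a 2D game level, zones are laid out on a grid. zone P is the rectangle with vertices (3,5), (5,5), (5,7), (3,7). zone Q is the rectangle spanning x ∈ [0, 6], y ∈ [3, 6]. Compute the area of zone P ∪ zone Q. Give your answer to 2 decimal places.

By inclusion–exclusion:
Individual areas: |zone P| = 4, |zone Q| = 18.
|zone P∩zone Q|: x∈[3,5], y∈[5,6] → 2·1 = 2.
|zone P ∪ zone Q| = 22 − 2 = 20.00.

20.00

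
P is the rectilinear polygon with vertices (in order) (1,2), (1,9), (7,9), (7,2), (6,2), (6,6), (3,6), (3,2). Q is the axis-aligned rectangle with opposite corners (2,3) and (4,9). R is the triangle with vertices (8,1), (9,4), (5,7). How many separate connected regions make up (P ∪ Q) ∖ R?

2

(P ∪ Q) ∖ R splits into 2 disjoint pieces (area 28.75, area 2).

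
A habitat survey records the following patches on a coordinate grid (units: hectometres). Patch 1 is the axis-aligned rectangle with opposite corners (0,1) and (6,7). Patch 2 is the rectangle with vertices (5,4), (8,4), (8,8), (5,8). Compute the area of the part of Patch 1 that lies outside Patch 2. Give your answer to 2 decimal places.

|Patch 1∩Patch 2|: x∈[5,6], y∈[4,7] → 1·3 = 3.
|Patch 1| = 36.
|Patch 1 ∖ Patch 2| = |Patch 1| − |Patch 1∩Patch 2| = 36 − 3 = 33.00.

33.00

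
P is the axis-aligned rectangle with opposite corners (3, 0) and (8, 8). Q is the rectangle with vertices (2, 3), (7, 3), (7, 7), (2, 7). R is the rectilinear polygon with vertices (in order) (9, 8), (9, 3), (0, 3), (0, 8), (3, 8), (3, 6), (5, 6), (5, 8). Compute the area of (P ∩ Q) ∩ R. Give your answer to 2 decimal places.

14.00

|P ∩ Q| = 16.
|(P ∩ Q) ∩ R| = 14.00.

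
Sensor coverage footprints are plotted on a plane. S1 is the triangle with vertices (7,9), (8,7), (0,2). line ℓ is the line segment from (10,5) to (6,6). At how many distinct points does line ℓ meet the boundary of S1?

1

The segment meets the boundary at (6.286,5.929).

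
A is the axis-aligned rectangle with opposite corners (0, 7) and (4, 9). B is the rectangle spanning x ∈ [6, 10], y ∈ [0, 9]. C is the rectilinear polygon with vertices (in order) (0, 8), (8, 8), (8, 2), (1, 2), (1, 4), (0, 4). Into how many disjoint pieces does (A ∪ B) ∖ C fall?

2

(A ∪ B) ∖ C splits into 2 disjoint pieces (area 4, area 24).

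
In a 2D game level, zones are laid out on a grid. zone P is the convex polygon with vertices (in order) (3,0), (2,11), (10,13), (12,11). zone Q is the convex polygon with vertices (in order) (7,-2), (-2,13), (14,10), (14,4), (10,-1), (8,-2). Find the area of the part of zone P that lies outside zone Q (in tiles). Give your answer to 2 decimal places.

13.46

|zone P| = 65, |zone P∩zone Q| = 51.5419.
|zone P ∖ zone Q| = |zone P| − |zone P∩zone Q| = 65 − 51.5419 = 13.46.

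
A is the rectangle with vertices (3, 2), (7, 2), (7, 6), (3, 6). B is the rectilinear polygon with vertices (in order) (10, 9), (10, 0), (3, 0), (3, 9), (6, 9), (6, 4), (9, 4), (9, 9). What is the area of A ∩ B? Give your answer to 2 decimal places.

14.00

The intersection is the polygon with vertices (7,2), (3,2), (3,6), (6,6), (6,4), (7,4).
By the shoelace formula its area is 14.00.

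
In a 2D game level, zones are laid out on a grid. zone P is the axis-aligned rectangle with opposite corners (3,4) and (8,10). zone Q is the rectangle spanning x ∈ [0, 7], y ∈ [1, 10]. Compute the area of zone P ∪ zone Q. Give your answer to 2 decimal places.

69.00

By inclusion–exclusion:
Individual areas: |zone P| = 30, |zone Q| = 63.
|zone P∩zone Q|: x∈[3,7], y∈[4,10] → 4·6 = 24.
|zone P ∪ zone Q| = 93 − 24 = 69.00.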